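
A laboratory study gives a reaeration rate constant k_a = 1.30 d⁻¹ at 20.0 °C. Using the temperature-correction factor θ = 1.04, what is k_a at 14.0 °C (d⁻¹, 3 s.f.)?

k_a(T₂) = k_a(T₁) · θ^(T₂−T₁) = 1.30 × 1.04^(14.0−20.0)
= 1.30 × 1.04^-6.00 = 1.30 × 0.7903 = 1.027 d⁻¹.

k_a ≈ 1.03 d⁻¹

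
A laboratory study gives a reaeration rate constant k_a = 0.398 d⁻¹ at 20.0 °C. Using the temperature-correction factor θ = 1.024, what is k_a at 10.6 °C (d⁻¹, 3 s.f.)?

k_a(T₂) = k_a(T₁) · θ^(T₂−T₁) = 0.398 × 1.024^(10.6−20.0)
= 0.398 × 1.024^-9.40 = 0.398 × 0.8002 = 0.3185 d⁻¹.

k_a ≈ 0.318 d⁻¹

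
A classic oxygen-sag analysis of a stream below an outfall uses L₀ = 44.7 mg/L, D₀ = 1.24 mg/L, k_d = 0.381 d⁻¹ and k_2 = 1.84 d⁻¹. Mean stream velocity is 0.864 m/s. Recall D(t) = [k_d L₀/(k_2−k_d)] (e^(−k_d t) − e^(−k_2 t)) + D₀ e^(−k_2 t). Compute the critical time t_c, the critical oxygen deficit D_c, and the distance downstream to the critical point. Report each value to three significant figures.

At the critical point dD/dt = 0, so k_d L₀ e^(−k_d t) = k_2 D. Substituting D(t) from the Streeter–Phelps equation and solving for t gives
t_c = ln[(k_2/k_d)(1 − D₀(k_2−k_d)/(k_d L₀))] / (k_2−k_d).
Here k_2−k_d = 1.459 d⁻¹ and 1 − D₀(k_2−k_d)/(k_d L₀) = 1 − 1.24×1.459/(0.381×44.7) = 0.8938, so
t_c = ln(4.829 × 0.8938) / 1.459 = 1.462 / 1.459 = 1.002 d.
L(t_c) = L₀ e^(−k_d t_c) = 44.7 × 0.6826 = 30.51 mg/L, and at the critical point k_2 D_c = k_d L, so D_c = (0.381/1.84) × 30.51 = 6.318 mg/L.
x_c = v t_c = 0.864 m/s × 1.002 d × 86400 s/d = 74820 m ≈ 74.8 km.

t_c ≈ 1.00 d; D_c ≈ 6.32 mg/L; x_c ≈ 74.8 km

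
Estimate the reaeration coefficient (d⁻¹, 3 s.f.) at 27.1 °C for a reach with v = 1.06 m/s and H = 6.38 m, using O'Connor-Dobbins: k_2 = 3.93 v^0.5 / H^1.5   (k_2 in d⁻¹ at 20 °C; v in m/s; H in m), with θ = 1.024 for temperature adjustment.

k_2(20) = 3.93 × 1.06^0.5 / 6.38^1.5 = 3.93 × 1.030 / 16.12 = 0.2511 d⁻¹.
k_2(27.1) = 0.2511 × 1.024^(27.1−20) = 0.2511 × 1.183 = 0.2971 d⁻¹.

k_2 ≈ 0.297 d⁻¹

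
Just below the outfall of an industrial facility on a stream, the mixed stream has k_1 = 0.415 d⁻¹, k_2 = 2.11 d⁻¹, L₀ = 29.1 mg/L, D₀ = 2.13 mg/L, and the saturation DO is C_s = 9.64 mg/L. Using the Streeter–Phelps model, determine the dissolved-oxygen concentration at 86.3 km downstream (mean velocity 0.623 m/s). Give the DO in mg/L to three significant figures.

DO ≈ 6.15 mg/L

Travel time t = x/v = 86.3 km / (0.623 m/s) = 86300 m / 0.623 m/s = 138500 s = 1.603 d.
k_1 L₀/(k_2−k_1) = 0.415×29.1/(2.11−0.415) = 12.08/1.695 = 7.125 mg/L.
e^(−k_1 t) = e^(−0.415×1.603) = 0.5141; e^(−k_2 t) = e^(−2.11×1.603) = 0.03395.
D = 7.125 × (0.5141 − 0.03395) + 2.13 × 0.03395 = 3.421 + 0.07231 = 3.493 mg/L.
DO = C_s − D = 9.64 − 3.493 = 6.147 mg/L.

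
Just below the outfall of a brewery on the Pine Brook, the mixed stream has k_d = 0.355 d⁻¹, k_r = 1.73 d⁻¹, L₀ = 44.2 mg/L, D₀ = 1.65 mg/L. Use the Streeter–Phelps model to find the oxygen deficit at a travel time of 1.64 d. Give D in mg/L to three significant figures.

D ≈ 5.80 mg/L

k_d L₀/(k_r−k_d) = 0.355×44.2/(1.73−0.355) = 15.69/1.375 = 11.41 mg/L.
e^(−k_d t) = e^(−0.355×1.640) = 0.5587; e^(−k_r t) = e^(−1.73×1.640) = 0.05859.
D = 11.41 × (0.5587 − 0.05859) + 1.65 × 0.05859 = 5.707 + 0.09667 = 5.803 mg/L.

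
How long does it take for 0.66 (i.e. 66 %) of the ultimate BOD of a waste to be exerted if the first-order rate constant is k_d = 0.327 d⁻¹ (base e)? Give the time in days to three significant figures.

y/L₀ = 1 − e^(−k_d t) = 0.66 ⇒ e^(−k_d t) = 0.340
t = −ln(0.340) / 0.327 = 1.079 / 0.327 = 3.299 d.

t ≈ 3.30 d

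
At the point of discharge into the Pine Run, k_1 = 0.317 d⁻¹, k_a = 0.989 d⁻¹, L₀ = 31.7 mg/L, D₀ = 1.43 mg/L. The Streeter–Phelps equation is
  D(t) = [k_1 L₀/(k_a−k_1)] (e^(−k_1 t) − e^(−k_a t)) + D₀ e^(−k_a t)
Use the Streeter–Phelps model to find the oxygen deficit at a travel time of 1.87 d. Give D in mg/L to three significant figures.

k_1 L₀/(k_a−k_1) = 0.317×31.7/(0.989−0.317) = 10.05/0.6720 = 14.95 mg/L.
e^(−k_1 t) = e^(−0.317×1.870) = 0.5528; e^(−k_a t) = e^(−0.989×1.870) = 0.1573.
D = 14.95 × (0.5528 − 0.1573) + 1.43 × 0.1573 = 5.914 + 0.2250 = 6.139 mg/L.

D ≈ 6.14 mg/L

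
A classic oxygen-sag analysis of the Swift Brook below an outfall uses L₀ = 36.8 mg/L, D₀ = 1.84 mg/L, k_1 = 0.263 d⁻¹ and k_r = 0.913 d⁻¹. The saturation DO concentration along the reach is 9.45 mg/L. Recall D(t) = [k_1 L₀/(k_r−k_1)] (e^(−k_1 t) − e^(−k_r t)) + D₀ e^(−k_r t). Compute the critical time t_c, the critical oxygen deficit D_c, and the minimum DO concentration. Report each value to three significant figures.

t_c ≈ 1.71 d; D_c ≈ 6.76 mg/L; min DO ≈ 2.69 mg/L

t_c = [1/(k_r−k_1)] ln[(k_r/k_1)(1 − D₀(k_r−k_1)/(k_1 L₀))]
= [1/(0.913−0.263)] ln[(0.913/0.263)(1 − 1.84×0.6500/(0.263×36.8))]
= (1/0.6500) ln[3.471 × 0.8764] = 1.538 × ln(3.042) = 1.538 × 1.113 = 1.712 d.
D_c = (k_1/k_r) L₀ e^(−k_1 t_c) = (0.263/0.913) × 36.8 × e^(−0.263×1.712) = 0.2881 × 36.8 × 0.6375 = 6.758 mg/L.
Minimum DO = C_s − D_c = 9.45 − 6.758 = 2.692 mg/L.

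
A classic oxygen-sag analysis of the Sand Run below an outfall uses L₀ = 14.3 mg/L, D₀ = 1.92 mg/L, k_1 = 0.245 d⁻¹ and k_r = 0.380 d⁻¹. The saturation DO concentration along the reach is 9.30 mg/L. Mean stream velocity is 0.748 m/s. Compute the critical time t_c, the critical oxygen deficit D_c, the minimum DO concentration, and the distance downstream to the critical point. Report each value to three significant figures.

t_c = [1/(k_r−k_1)] ln[(k_r/k_1)(1 − D₀(k_r−k_1)/(k_1 L₀))]
= [1/(0.380−0.245)] ln[(0.380/0.245)(1 − 1.92×0.1350/(0.245×14.3))]
= (1/0.1350) ln[1.551 × 0.9260] = 7.407 × ln(1.436) = 7.407 × 0.3621 = 2.682 d.
D_c = (k_1/k_r) L₀ e^(−k_1 t_c) = (0.245/0.380) × 14.3 × e^(−0.245×2.682) = 0.6447 × 14.3 × 0.5184 = 4.779 mg/L.
Minimum DO = C_s − D_c = 9.30 − 4.779 = 4.521 mg/L.
x_c = v t_c = 0.748 m/s × 2.682 d × 86400 s/d = 173300 m ≈ 173 km.

t_c ≈ 2.68 d; D_c ≈ 4.78 mg/L; min DO ≈ 4.52 mg/L; x_c ≈ 173 km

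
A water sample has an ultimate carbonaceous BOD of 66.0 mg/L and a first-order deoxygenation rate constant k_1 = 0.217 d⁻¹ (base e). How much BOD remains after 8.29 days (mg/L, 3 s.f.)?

L_t = L₀ e^(−k_1 t) = 66.0 × e^(−0.217×8.29) = 66.0 × 0.1655 = 10.92 mg/L.

L ≈ 10.9 mg/L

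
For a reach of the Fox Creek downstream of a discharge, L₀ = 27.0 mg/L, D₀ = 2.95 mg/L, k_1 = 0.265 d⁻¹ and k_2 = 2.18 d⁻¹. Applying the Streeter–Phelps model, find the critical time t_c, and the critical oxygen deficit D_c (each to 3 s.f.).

t_c = [1/(k_2−k_1)] ln[(k_2/k_1)(1 − D₀(k_2−k_1)/(k_1 L₀))]
= [1/(2.18−0.265)] ln[(2.18/0.265)(1 − 2.95×1.915/(0.265×27.0))]
= (1/1.915) ln[8.226 × 0.2104] = 0.5222 × ln(1.731) = 0.5222 × 0.5488 = 0.2866 d.
L(t_c) = L₀ e^(−k_1 t_c) = 27.0 × 0.9269 = 25.03 mg/L, and at the critical point k_2 D_c = k_1 L, so D_c = (0.265/2.18) × 25.03 = 3.042 mg/L.

t_c ≈ 0.287 d; D_c ≈ 3.04 mg/L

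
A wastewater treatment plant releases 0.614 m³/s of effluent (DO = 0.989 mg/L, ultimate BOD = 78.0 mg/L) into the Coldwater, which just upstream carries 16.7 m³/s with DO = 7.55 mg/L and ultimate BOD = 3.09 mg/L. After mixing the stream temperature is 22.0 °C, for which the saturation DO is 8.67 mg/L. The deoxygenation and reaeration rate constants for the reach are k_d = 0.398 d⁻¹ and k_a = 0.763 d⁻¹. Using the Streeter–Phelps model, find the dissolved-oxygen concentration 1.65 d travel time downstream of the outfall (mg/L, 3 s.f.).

DO ≈ 6.82 mg/L

Mixed DO = (16.7×7.55 + 0.614×0.989)/(16.7+0.614) = 126.7/17.31 = 7.317 mg/L.
Mixed L₀ = (16.7×3.09 + 0.614×78.0)/(17.31) = 99.49/17.31 = 5.747 mg/L.
Initial deficit D₀ = C_s − DO₀ = 8.67 − 7.317 = 1.353 mg/L.
D(1.65) = [0.398×5.747/(0.763−0.398)](e^(−0.398×1.65) − e^(−0.763×1.65)) + 1.353 e^(−0.763×1.65)
= 6.266 × (0.5186 − 0.2840) + 1.353 × 0.2840 = 1.854 mg/L.
DO = 8.67 − 1.854 = 6.816 mg/L.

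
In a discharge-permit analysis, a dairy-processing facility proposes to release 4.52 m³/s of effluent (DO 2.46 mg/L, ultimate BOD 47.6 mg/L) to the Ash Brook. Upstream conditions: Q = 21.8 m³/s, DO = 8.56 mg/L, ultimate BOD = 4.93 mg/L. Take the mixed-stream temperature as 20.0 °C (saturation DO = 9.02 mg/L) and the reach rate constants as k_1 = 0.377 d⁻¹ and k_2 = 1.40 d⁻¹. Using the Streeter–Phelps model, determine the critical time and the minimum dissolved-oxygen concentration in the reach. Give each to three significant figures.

t_c ≈ 0.886 d; minimum DO ≈ 6.66 mg/L

Mixed DO = (21.8×8.56 + 4.52×2.46)/(21.8+4.52) = 197.7/26.32 = 7.512 mg/L.
Mixed L₀ = (21.8×4.93 + 4.52×47.6)/(26.32) = 322.6/26.32 = 12.26 mg/L.
Initial deficit D₀ = C_s − DO₀ = 9.02 − 7.512 = 1.508 mg/L.
t_c = (1/1.023) ln[(1.40/0.377)(1 − 1.508×1.023/(0.377×12.26))] = 0.9775 × ln(2.474) = 0.8856 d.
D_c = (0.377/1.40) × 12.26 × e^(−0.377×0.8856) = 0.2693 × 12.26 × 0.7162 = 2.364 mg/L.
Minimum DO = 9.02 − 2.364 = 6.656 mg/L.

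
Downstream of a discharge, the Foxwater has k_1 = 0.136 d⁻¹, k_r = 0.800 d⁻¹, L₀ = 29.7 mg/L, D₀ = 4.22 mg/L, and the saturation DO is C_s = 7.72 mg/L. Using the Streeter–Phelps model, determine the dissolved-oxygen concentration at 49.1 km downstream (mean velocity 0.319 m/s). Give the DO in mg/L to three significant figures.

Travel time t = x/v = 49.1 km / (0.319 m/s) = 49100 m / 0.319 m/s = 153900 s = 1.781 d.
k_1 L₀/(k_r−k_1) = 0.136×29.7/(0.800−0.136) = 4.039/0.6640 = 6.083 mg/L.
e^(−k_1 t) = e^(−0.136×1.781) = 0.7848; e^(−k_r t) = e^(−0.800×1.781) = 0.2405.
D = 6.083 × (0.7848 − 0.2405) + 4.22 × 0.2405 = 3.311 + 1.015 = 4.326 mg/L.
DO = C_s − D = 7.72 − 4.326 = 3.394 mg/L.

DO ≈ 3.39 mg/L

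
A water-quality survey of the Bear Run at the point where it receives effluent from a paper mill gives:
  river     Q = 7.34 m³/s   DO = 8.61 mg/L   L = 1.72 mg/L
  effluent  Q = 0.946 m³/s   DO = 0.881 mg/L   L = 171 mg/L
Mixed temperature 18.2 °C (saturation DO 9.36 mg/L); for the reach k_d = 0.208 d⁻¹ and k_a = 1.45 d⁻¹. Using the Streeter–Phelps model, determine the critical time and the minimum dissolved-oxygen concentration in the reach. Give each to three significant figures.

Mixed DO = (7.34×8.61 + 0.946×0.881)/(7.34+0.946) = 64.03/8.286 = 7.728 mg/L.
Mixed L₀ = (7.34×1.72 + 0.946×171)/(8.286) = 174.4/8.286 = 21.05 mg/L.
Initial deficit D₀ = C_s − DO₀ = 9.36 − 7.728 = 1.632 mg/L.
t_c = (1/1.242) ln[(1.45/0.208)(1 − 1.632×1.242/(0.208×21.05))] = 0.8052 × ln(3.743) = 1.063 d.
D_c = (0.208/1.45) × 21.05 × e^(−0.208×1.063) = 0.1434 × 21.05 × 0.8017 = 2.420 mg/L.
Minimum DO = 9.36 − 2.420 = 6.940 mg/L.

t_c ≈ 1.06 d; minimum DO ≈ 6.94 mg/L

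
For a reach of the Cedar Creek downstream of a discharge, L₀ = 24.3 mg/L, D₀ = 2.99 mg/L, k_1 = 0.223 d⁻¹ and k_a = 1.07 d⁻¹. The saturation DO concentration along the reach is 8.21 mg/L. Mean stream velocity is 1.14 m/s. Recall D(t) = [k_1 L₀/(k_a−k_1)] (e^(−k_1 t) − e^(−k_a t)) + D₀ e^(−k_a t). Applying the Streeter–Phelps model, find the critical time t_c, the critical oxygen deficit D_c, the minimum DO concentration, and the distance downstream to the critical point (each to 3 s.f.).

t_c ≈ 1.11 d; D_c ≈ 3.96 mg/L; min DO ≈ 4.25 mg/L; x_c ≈ 109 km

With k_a/k_1 = 4.798 and 1 − D₀(k_a−k_1)/(k_1 L₀) = 0.5326,
t_c = ln(4.798 × 0.5326) / (1.07 − 0.223) = ln(2.556) / 0.8470 = 0.9383/0.8470 = 1.108 d.
D_c = (k_1/k_a) L₀ e^(−k_1 t_c) = (0.223/1.07) × 24.3 × e^(−0.223×1.108) = 0.2084 × 24.3 × 0.7811 = 3.956 mg/L.
Minimum DO = C_s − D_c = 8.21 − 3.956 = 4.254 mg/L.
x_c = v t_c = 1.14 m/s × 1.108 d × 86400 s/d = 109100 m ≈ 109 km.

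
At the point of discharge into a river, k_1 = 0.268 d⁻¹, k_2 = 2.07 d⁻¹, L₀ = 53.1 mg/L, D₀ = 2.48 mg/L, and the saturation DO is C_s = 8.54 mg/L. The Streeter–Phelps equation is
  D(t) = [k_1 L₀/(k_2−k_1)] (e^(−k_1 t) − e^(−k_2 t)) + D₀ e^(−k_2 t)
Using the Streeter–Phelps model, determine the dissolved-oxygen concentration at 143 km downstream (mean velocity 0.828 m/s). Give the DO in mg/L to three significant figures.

DO ≈ 4.00 mg/L

Travel time t = x/v = 143 km / (0.828 m/s) = 143000 m / 0.828 m/s = 172700 s = 1.999 d.
k_1 L₀/(k_2−k_1) = 0.268×53.1/(2.07−0.268) = 14.23/1.802 = 7.897 mg/L.
e^(−k_1 t) = e^(−0.268×1.999) = 0.5853; e^(−k_2 t) = e^(−2.07×1.999) = 0.01596.
D = 7.897 × (0.5853 − 0.01596) + 2.48 × 0.01596 = 4.496 + 0.03958 = 4.535 mg/L.
DO = C_s − D = 8.54 − 4.535 = 4.005 mg/L.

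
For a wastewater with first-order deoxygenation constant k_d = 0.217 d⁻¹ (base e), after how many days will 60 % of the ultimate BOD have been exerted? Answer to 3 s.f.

y/L₀ = 1 − e^(−k_d t) = 0.60 ⇒ e^(−k_d t) = 0.400
t = −ln(0.400) / 0.217 = 0.9163 / 0.217 = 4.223 d.

t ≈ 4.22 d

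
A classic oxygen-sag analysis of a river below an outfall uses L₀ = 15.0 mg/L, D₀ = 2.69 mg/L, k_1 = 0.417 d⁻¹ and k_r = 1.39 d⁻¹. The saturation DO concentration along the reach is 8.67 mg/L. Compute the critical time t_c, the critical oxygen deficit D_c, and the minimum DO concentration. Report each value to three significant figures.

t_c = [1/(k_r−k_1)] ln[(k_r/k_1)(1 − D₀(k_r−k_1)/(k_1 L₀))]
= [1/(1.39−0.417)] ln[(1.39/0.417)(1 − 2.69×0.9730/(0.417×15.0))]
= (1/0.9730) ln[3.333 × 0.5816] = 1.028 × ln(1.939) = 1.028 × 0.6619 = 0.6803 d.
D_c = (k_1/k_r) L₀ e^(−k_1 t_c) = (0.417/1.39) × 15.0 × e^(−0.417×0.6803) = 0.3000 × 15.0 × 0.7530 = 3.389 mg/L.
Minimum DO = C_s − D_c = 8.67 − 3.389 = 5.281 mg/L.

t_c ≈ 0.680 d; D_c ≈ 3.39 mg/L; min DO ≈ 5.28 mg/L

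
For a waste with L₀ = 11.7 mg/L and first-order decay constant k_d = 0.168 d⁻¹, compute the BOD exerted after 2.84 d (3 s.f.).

y ≈ 4.44 mg/L

y_t = L₀(1 − e^(−k_d t)) = 11.7 × (1 − e^(−0.168×2.84))
= 11.7 × (1 − 0.6206) = 11.7 × 0.3794 = 4.439 mg/L.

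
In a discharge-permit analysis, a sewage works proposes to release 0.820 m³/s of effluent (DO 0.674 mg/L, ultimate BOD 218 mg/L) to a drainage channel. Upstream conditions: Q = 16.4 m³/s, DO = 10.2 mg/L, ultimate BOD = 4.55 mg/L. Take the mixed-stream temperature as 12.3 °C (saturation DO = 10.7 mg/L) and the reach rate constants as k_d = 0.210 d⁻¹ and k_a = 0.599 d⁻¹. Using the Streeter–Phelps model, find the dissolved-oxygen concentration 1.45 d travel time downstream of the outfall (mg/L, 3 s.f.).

Mixed DO = (16.4×10.2 + 0.820×0.674)/(16.4+0.820) = 167.8/17.22 = 9.746 mg/L.
Mixed L₀ = (16.4×4.55 + 0.820×218)/(17.22) = 253.4/17.22 = 14.71 mg/L.
Initial deficit D₀ = C_s − DO₀ = 10.7 − 9.746 = 0.9536 mg/L.
D(1.45) = [0.210×14.71/(0.599−0.210)](e^(−0.210×1.45) − e^(−0.599×1.45)) + 0.9536 e^(−0.599×1.45)
= 7.943 × (0.7375 − 0.4196) + 0.9536 × 0.4196 = 2.926 mg/L.
DO = 10.7 − 2.926 = 7.774 mg/L.

DO ≈ 7.77 mg/L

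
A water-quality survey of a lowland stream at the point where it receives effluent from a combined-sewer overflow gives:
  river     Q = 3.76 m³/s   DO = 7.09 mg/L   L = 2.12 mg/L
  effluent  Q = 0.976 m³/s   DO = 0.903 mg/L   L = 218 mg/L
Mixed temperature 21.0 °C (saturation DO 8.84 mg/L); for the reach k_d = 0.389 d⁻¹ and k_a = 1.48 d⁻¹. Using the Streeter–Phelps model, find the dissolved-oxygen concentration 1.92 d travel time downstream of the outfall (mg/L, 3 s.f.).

Mixed DO = (3.76×7.09 + 0.976×0.903)/(3.76+0.976) = 27.54/4.736 = 5.815 mg/L.
Mixed L₀ = (3.76×2.12 + 0.976×218)/(4.736) = 220.7/4.736 = 46.61 mg/L.
Initial deficit D₀ = C_s − DO₀ = 8.84 − 5.815 = 3.025 mg/L.
D(1.92) = [0.389×46.61/(1.48−0.389)](e^(−0.389×1.92) − e^(−1.48×1.92)) + 3.025 e^(−1.48×1.92)
= 16.62 × (0.4738 − 0.05833) + 3.025 × 0.05833 = 7.082 mg/L.
DO = 8.84 − 7.082 = 1.758 mg/L.

DO ≈ 1.76 mg/L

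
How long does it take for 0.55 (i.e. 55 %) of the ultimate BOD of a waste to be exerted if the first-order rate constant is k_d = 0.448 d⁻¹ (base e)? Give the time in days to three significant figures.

t ≈ 1.78 d

y/L₀ = 1 − e^(−k_d t) = 0.55 ⇒ e^(−k_d t) = 0.450
t = −ln(0.450) / 0.448 = 0.7985 / 0.448 = 1.782 d.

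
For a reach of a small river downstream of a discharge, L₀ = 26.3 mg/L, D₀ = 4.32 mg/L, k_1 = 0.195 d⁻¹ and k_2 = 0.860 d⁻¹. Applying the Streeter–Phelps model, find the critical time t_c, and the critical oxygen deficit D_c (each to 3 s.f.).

t_c ≈ 0.996 d; D_c ≈ 4.91 mg/L

t_c = [1/(k_2−k_1)] ln[(k_2/k_1)(1 − D₀(k_2−k_1)/(k_1 L₀))]
= [1/(0.860−0.195)] ln[(0.860/0.195)(1 − 4.32×0.6650/(0.195×26.3))]
= (1/0.6650) ln[4.410 × 0.4398] = 1.504 × ln(1.940) = 1.504 × 0.6626 = 0.9964 d.
L(t_c) = L₀ e^(−k_1 t_c) = 26.3 × 0.8234 = 21.66 mg/L, and at the critical point k_2 D_c = k_1 L, so D_c = (0.195/0.860) × 21.66 = 4.910 mg/L.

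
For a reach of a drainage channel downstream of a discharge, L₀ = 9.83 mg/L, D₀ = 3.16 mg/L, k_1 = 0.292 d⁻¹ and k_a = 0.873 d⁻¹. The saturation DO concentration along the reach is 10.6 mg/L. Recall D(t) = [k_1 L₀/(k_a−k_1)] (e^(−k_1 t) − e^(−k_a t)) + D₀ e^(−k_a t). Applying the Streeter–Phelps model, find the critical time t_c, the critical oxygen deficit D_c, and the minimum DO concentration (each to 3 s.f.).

t_c ≈ 0.128 d; D_c ≈ 3.17 mg/L; min DO ≈ 7.43 mg/L

t_c = [1/(k_a−k_1)] ln[(k_a/k_1)(1 − D₀(k_a−k_1)/(k_1 L₀))]
= [1/(0.873−0.292)] ln[(0.873/0.292)(1 − 3.16×0.5810/(0.292×9.83))]
= (1/0.5810) ln[2.990 × 0.3604] = 1.721 × ln(1.077) = 1.721 × 0.07457 = 0.1283 d.
D_c = (k_1/k_a) L₀ e^(−k_1 t_c) = (0.292/0.873) × 9.83 × e^(−0.292×0.1283) = 0.3345 × 9.83 × 0.9632 = 3.167 mg/L.
Minimum DO = C_s − D_c = 10.6 − 3.167 = 7.433 mg/L.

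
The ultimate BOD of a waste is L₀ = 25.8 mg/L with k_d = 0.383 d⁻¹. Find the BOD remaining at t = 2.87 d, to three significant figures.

L ≈ 8.59 mg/L

L_t = L₀ e^(−k_d t) = 25.8 × e^(−0.383×2.87) = 25.8 × 0.3331 = 8.595 mg/L.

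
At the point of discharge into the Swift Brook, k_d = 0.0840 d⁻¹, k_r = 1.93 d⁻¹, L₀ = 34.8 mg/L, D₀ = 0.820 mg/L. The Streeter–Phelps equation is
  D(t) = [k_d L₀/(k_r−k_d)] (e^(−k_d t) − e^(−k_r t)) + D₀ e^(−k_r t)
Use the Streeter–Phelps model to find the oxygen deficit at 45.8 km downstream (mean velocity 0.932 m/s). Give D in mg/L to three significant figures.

D ≈ 1.25 mg/L

Travel time t = x/v = 45.8 km / (0.932 m/s) = 45800 m / 0.932 m/s = 49140 s = 0.5688 d.
k_d L₀/(k_r−k_d) = 0.0840×34.8/(1.93−0.0840) = 2.923/1.846 = 1.584 mg/L.
e^(−k_d t) = e^(−0.0840×0.5688) = 0.9533; e^(−k_r t) = e^(−1.93×0.5688) = 0.3336.
D = 1.584 × (0.9533 − 0.3336) + 0.820 × 0.3336 = 0.9813 + 0.2736 = 1.255 mg/L.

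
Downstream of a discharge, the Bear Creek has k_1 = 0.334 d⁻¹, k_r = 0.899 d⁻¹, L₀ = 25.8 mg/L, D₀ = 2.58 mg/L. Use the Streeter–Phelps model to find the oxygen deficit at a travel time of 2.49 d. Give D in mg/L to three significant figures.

k_1 L₀/(k_r−k_1) = 0.334×25.8/(0.899−0.334) = 8.617/0.5650 = 15.25 mg/L.
e^(−k_1 t) = e^(−0.334×2.490) = 0.4353; e^(−k_r t) = e^(−0.899×2.490) = 0.1066.
D = 15.25 × (0.4353 − 0.1066) + 2.58 × 0.1066 = 5.013 + 0.2751 = 5.288 mg/L.

D ≈ 5.29 mg/L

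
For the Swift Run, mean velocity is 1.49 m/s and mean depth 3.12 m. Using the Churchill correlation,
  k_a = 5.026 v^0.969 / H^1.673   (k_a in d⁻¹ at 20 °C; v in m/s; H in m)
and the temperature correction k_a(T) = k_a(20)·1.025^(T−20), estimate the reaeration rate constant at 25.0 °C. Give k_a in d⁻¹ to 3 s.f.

k_a(20) = 5.026 × 1.49^0.969 / 3.12^1.673 = 5.026 × 1.472 / 6.710 = 1.102 d⁻¹.
k_a(25.0) = 1.102 × 1.025^(25.0−20) = 1.102 × 1.131 = 1.247 d⁻¹.

k_a ≈ 1.25 d⁻¹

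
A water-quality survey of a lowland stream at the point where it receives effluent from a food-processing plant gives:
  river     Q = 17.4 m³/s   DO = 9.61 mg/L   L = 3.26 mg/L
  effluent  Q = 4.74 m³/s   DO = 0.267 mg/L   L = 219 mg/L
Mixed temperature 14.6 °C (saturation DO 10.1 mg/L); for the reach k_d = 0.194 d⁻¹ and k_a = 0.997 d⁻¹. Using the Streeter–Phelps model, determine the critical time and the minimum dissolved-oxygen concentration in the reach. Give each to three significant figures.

t_c ≈ 1.75 d; minimum DO ≈ 3.24 mg/L

Mixed DO = (17.4×9.61 + 4.74×0.267)/(17.4+4.74) = 168.5/22.14 = 7.610 mg/L.
Mixed L₀ = (17.4×3.26 + 4.74×219)/(22.14) = 1095/22.14 = 49.45 mg/L.
Initial deficit D₀ = C_s − DO₀ = 10.1 − 7.610 = 2.490 mg/L.
t_c = (1/0.8030) ln[(0.997/0.194)(1 − 2.490×0.8030/(0.194×49.45))] = 1.245 × ln(4.068) = 1.747 d.
D_c = (0.194/0.997) × 49.45 × e^(−0.194×1.747) = 0.1946 × 49.45 × 0.7125 = 6.855 mg/L.
Minimum DO = 10.1 − 6.855 = 3.245 mg/L.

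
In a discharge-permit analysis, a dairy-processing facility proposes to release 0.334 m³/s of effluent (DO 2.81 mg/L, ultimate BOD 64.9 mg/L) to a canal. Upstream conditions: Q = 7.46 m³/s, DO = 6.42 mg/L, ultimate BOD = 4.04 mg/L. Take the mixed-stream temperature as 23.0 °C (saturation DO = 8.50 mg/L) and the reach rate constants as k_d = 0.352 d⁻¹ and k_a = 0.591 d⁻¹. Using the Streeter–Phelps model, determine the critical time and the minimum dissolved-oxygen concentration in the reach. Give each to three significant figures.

Mixed DO = (7.46×6.42 + 0.334×2.81)/(7.46+0.334) = 48.83/7.794 = 6.265 mg/L.
Mixed L₀ = (7.46×4.04 + 0.334×64.9)/(7.794) = 51.82/7.794 = 6.648 mg/L.
Initial deficit D₀ = C_s − DO₀ = 8.50 − 6.265 = 2.235 mg/L.
t_c = (1/0.2390) ln[(0.591/0.352)(1 − 2.235×0.2390/(0.352×6.648))] = 4.184 × ln(1.296) = 1.084 d.
D_c = (0.352/0.591) × 6.648 × e^(−0.352×1.084) = 0.5956 × 6.648 × 0.6828 = 2.703 mg/L.
Minimum DO = 8.50 − 2.703 = 5.797 mg/L.

t_c ≈ 1.08 d; minimum DO ≈ 5.80 mg/L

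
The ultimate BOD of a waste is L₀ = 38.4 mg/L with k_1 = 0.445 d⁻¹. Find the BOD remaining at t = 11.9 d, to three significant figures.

L ≈ 0.193 mg/L

L_t = L₀ e^(−k_1 t) = 38.4 × e^(−0.445×11.9) = 38.4 × 0.005014 = 0.1925 mg/L.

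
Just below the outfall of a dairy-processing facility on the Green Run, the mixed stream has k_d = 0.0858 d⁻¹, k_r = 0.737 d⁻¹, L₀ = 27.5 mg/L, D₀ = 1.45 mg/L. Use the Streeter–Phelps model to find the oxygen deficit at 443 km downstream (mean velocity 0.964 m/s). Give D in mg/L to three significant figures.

D ≈ 2.25 mg/L

Travel time t = x/v = 443 km / (0.964 m/s) = 443000 m / 0.964 m/s = 459500 s = 5.319 d.
k_d L₀/(k_r−k_d) = 0.0858×27.5/(0.737−0.0858) = 2.360/0.6512 = 3.623 mg/L.
e^(−k_d t) = e^(−0.0858×5.319) = 0.6336; e^(−k_r t) = e^(−0.737×5.319) = 0.01984.
D = 3.623 × (0.6336 − 0.01984) + 1.45 × 0.01984 = 2.224 + 0.02877 = 2.253 mg/L.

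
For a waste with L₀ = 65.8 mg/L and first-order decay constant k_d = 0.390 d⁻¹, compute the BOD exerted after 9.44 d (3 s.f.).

y ≈ 64.1 mg/L

y_t = L₀(1 − e^(−k_d t)) = 65.8 × (1 − e^(−0.390×9.44))
= 65.8 × (1 − 0.02518) = 65.8 × 0.9748 = 64.14 mg/L.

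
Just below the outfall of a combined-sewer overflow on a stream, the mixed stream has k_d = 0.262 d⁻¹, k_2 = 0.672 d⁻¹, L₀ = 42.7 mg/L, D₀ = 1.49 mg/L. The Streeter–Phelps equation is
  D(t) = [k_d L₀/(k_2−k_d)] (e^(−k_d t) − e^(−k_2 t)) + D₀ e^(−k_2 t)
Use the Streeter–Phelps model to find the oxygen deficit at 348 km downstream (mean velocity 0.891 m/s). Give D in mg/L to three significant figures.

Travel time t = x/v = 348 km / (0.891 m/s) = 348000 m / 0.891 m/s = 390600 s = 4.521 d.
k_d L₀/(k_2−k_d) = 0.262×42.7/(0.672−0.262) = 11.19/0.4100 = 27.29 mg/L.
e^(−k_d t) = e^(−0.262×4.521) = 0.3059; e^(−k_2 t) = e^(−0.672×4.521) = 0.04794.
D = 27.29 × (0.3059 − 0.04794) + 1.49 × 0.04794 = 7.040 + 0.07143 = 7.111 mg/L.

D ≈ 7.11 mg/L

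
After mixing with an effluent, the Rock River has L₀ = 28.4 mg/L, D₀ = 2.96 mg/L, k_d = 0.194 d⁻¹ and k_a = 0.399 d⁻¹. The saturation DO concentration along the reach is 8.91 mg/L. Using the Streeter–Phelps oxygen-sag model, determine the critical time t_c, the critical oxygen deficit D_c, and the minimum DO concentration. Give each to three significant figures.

t_c = [1/(k_a−k_d)] ln[(k_a/k_d)(1 − D₀(k_a−k_d)/(k_d L₀))]
= [1/(0.399−0.194)] ln[(0.399/0.194)(1 − 2.96×0.2050/(0.194×28.4))]
= (1/0.2050) ln[2.057 × 0.8899] = 4.878 × ln(1.830) = 4.878 × 0.6044 = 2.948 d.
D_c = (k_d/k_a) L₀ e^(−k_d t_c) = (0.194/0.399) × 28.4 × e^(−0.194×2.948) = 0.4862 × 28.4 × 0.5644 = 7.794 mg/L.
Minimum DO = C_s − D_c = 8.91 − 7.794 = 1.116 mg/L.

t_c ≈ 2.95 d; D_c ≈ 7.79 mg/L; min DO ≈ 1.12 mg/L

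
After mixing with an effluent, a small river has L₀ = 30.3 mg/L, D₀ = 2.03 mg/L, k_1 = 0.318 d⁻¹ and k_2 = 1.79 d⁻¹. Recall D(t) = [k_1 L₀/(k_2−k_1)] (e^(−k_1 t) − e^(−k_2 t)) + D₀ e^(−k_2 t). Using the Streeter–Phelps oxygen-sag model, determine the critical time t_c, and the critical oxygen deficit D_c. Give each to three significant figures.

t_c ≈ 0.922 d; D_c ≈ 4.02 mg/L

At the critical point dD/dt = 0, so k_1 L₀ e^(−k_1 t) = k_2 D. Substituting D(t) from the Streeter–Phelps equation and solving for t gives
t_c = ln[(k_2/k_1)(1 − D₀(k_2−k_1)/(k_1 L₀))] / (k_2−k_1).
Here k_2−k_1 = 1.472 d⁻¹ and 1 − D₀(k_2−k_1)/(k_1 L₀) = 1 − 2.03×1.472/(0.318×30.3) = 0.6899, so
t_c = ln(5.629 × 0.6899) / 1.472 = 1.357 / 1.472 = 0.9217 d.
L(t_c) = L₀ e^(−k_1 t_c) = 30.3 × 0.7460 = 22.60 mg/L, and at the critical point k_2 D_c = k_1 L, so D_c = (0.318/1.79) × 22.60 = 4.015 mg/L.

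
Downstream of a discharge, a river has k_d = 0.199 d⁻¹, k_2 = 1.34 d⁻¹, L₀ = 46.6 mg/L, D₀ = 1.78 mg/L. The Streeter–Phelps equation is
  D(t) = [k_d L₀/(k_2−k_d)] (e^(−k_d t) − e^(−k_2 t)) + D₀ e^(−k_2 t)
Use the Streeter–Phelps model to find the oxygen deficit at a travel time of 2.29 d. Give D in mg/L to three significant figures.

D ≈ 4.86 mg/L

k_d L₀/(k_2−k_d) = 0.199×46.6/(1.34−0.199) = 9.273/1.141 = 8.127 mg/L.
e^(−k_d t) = e^(−0.199×2.290) = 0.6340; e^(−k_2 t) = e^(−1.34×2.290) = 0.04649.
D = 8.127 × (0.6340 − 0.04649) + 1.78 × 0.04649 = 4.775 + 0.08275 = 4.858 mg/L.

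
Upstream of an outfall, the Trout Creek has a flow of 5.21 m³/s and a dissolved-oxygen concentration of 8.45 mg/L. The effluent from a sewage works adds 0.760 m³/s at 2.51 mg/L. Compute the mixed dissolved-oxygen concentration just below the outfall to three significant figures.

Flow-weighted mixing: C = (Q_r C_r + Q_w C_w)/(Q_r + Q_w)
= (5.21×8.45 + 0.760×2.51)/(5.21 + 0.760) = 45.93/5.970 = 7.694 mg/L.

7.69 mg/L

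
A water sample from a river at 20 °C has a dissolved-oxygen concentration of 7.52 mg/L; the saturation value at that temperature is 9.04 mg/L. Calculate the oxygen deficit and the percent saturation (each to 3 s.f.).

D ≈ 1.52 mg/L; 83.2 % saturation

D = C_s − C = 9.04 − 7.52 = 1.52 mg/L.
% saturation = 7.52/9.04 × 100 = 83.2 %.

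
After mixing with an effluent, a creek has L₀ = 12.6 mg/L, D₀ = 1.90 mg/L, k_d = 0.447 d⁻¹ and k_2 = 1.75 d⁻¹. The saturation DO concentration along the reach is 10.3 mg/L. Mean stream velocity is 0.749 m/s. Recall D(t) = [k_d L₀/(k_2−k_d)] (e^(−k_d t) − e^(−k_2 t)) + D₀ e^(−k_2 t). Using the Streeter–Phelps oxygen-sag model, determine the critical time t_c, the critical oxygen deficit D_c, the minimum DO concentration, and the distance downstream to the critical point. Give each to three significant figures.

At the critical point dD/dt = 0, so k_d L₀ e^(−k_d t) = k_2 D. Substituting D(t) from the Streeter–Phelps equation and solving for t gives
t_c = ln[(k_2/k_d)(1 − D₀(k_2−k_d)/(k_d L₀))] / (k_2−k_d).
Here k_2−k_d = 1.303 d⁻¹ and 1 − D₀(k_2−k_d)/(k_d L₀) = 1 − 1.90×1.303/(0.447×12.6) = 0.5604, so
t_c = ln(3.915 × 0.5604) / 1.303 = 0.7858 / 1.303 = 0.6031 d.
D_c = (k_d/k_2) L₀ e^(−k_d t_c) = (0.447/1.75) × 12.6 × e^(−0.447×0.6031) = 0.2554 × 12.6 × 0.7637 = 2.458 mg/L.
Minimum DO = C_s − D_c = 10.3 − 2.458 = 7.842 mg/L.
x_c = v t_c = 0.749 m/s × 0.6031 d × 86400 s/d = 39030 m ≈ 39.0 km.

t_c ≈ 0.603 d; D_c ≈ 2.46 mg/L; min DO ≈ 7.84 mg/L; x_c ≈ 39.0 km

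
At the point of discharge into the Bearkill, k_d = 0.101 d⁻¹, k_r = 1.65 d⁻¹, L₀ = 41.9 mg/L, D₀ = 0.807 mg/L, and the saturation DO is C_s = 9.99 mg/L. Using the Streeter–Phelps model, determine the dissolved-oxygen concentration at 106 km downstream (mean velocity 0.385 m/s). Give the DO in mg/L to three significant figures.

Travel time t = x/v = 106 km / (0.385 m/s) = 106000 m / 0.385 m/s = 275300 s = 3.187 d.
k_d L₀/(k_r−k_d) = 0.101×41.9/(1.65−0.101) = 4.232/1.549 = 2.732 mg/L.
e^(−k_d t) = e^(−0.101×3.187) = 0.7248; e^(−k_r t) = e^(−1.65×3.187) = 0.005206.
D = 2.732 × (0.7248 − 0.005206) + 0.807 × 0.005206 = 1.966 + 0.004201 = 1.970 mg/L.
DO = C_s − D = 9.99 − 1.970 = 8.020 mg/L.

DO ≈ 8.02 mg/L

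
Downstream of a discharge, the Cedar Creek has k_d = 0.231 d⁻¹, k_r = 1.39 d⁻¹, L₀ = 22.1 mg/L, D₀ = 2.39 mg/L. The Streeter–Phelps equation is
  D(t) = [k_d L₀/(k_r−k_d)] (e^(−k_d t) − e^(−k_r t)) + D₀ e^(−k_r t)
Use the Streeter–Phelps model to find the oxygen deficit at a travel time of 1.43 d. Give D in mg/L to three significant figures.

k_d L₀/(k_r−k_d) = 0.231×22.1/(1.39−0.231) = 5.105/1.159 = 4.405 mg/L.
e^(−k_d t) = e^(−0.231×1.430) = 0.7187; e^(−k_r t) = e^(−1.39×1.430) = 0.1370.
D = 4.405 × (0.7187 − 0.1370) + 2.39 × 0.1370 = 2.562 + 0.3275 = 2.890 mg/L.

D ≈ 2.89 mg/L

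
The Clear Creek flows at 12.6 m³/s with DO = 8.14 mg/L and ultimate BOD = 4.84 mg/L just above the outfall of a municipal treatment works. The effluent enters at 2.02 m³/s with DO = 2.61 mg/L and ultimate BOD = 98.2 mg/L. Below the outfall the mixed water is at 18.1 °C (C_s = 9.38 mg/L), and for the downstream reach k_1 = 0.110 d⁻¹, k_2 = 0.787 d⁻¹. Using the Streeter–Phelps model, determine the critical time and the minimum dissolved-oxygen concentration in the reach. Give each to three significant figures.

Mixed DO = (12.6×8.14 + 2.02×2.61)/(12.6+2.02) = 107.8/14.62 = 7.376 mg/L.
Mixed L₀ = (12.6×4.84 + 2.02×98.2)/(14.62) = 259.3/14.62 = 17.74 mg/L.
Initial deficit D₀ = C_s − DO₀ = 9.38 − 7.376 = 2.004 mg/L.
t_c = (1/0.6770) ln[(0.787/0.110)(1 − 2.004×0.6770/(0.110×17.74))] = 1.477 × ln(2.180) = 1.151 d.
D_c = (0.110/0.787) × 17.74 × e^(−0.110×1.151) = 0.1398 × 17.74 × 0.8811 = 2.185 mg/L.
Minimum DO = 9.38 − 2.185 = 7.195 mg/L.

t_c ≈ 1.15 d; minimum DO ≈ 7.20 mg/L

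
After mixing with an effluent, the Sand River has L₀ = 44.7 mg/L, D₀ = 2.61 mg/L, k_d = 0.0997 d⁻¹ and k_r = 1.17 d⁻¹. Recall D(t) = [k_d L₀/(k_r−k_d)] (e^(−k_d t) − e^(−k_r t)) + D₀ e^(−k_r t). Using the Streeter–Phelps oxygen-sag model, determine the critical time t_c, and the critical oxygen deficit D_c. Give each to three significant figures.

t_c ≈ 1.38 d; D_c ≈ 3.32 mg/L

With k_r/k_d = 11.74 and 1 − D₀(k_r−k_d)/(k_d L₀) = 0.3732,
t_c = ln(11.74 × 0.3732) / (1.17 − 0.0997) = ln(4.379) / 1.070 = 1.477/1.070 = 1.380 d.
L(t_c) = L₀ e^(−k_d t_c) = 44.7 × 0.8715 = 38.95 mg/L, and at the critical point k_r D_c = k_d L, so D_c = (0.0997/1.17) × 38.95 = 3.319 mg/L.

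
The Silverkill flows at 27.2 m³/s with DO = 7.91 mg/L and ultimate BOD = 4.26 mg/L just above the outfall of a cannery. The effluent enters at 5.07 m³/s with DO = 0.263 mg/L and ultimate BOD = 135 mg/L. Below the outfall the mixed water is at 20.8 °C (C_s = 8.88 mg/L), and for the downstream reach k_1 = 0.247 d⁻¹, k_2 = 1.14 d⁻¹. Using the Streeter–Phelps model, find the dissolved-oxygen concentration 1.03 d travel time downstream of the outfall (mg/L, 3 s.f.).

DO ≈ 5.01 mg/L

Mixed DO = (27.2×7.91 + 5.07×0.263)/(27.2+5.07) = 216.5/32.27 = 6.709 mg/L.
Mixed L₀ = (27.2×4.26 + 5.07×135)/(32.27) = 800.3/32.27 = 24.80 mg/L.
Initial deficit D₀ = C_s − DO₀ = 8.88 − 6.709 = 2.171 mg/L.
D(1.03) = [0.247×24.80/(1.14−0.247)](e^(−0.247×1.03) − e^(−1.14×1.03)) + 2.171 e^(−1.14×1.03)
= 6.860 × (0.7754 − 0.3091) + 2.171 × 0.3091 = 3.870 mg/L.
DO = 8.88 − 3.870 = 5.010 mg/L.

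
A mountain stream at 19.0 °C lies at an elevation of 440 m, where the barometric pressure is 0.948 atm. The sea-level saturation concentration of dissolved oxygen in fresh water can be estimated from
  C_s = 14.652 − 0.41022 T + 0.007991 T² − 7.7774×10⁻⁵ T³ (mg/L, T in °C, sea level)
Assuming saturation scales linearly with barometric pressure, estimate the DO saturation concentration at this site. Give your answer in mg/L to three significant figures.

C_s ≈ 8.73 mg/L

At sea level: C_s = 14.652 − 0.41022×19.0 + 0.007991×19.0² − 7.7774×10⁻⁵×19.0³ = 9.209 mg/L.
Pressure correction: C_s' = 9.209 × 0.948 = 8.730 mg/L.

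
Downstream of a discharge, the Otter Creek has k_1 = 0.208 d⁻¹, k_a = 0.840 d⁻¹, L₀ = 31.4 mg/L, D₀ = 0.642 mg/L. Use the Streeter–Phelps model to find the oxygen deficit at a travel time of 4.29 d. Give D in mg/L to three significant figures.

k_1 L₀/(k_a−k_1) = 0.208×31.4/(0.840−0.208) = 6.531/0.6320 = 10.33 mg/L.
e^(−k_1 t) = e^(−0.208×4.290) = 0.4097; e^(−k_a t) = e^(−0.840×4.290) = 0.02723.
D = 10.33 × (0.4097 − 0.02723) + 0.642 × 0.02723 = 3.953 + 0.01748 = 3.970 mg/L.

D ≈ 3.97 mg/L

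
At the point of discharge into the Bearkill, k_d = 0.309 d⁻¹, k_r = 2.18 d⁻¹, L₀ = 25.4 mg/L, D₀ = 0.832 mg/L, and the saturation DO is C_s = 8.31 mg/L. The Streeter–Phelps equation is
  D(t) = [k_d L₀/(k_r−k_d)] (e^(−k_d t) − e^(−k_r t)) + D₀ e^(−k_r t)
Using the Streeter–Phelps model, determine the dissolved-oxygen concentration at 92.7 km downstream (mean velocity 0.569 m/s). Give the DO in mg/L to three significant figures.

DO ≈ 6.02 mg/L

Travel time t = x/v = 92.7 km / (0.569 m/s) = 92700 m / 0.569 m/s = 162900 s = 1.886 d.
k_d L₀/(k_r−k_d) = 0.309×25.4/(2.18−0.309) = 7.849/1.871 = 4.195 mg/L.
e^(−k_d t) = e^(−0.309×1.886) = 0.5584; e^(−k_r t) = e^(−2.18×1.886) = 0.01640.
D = 4.195 × (0.5584 − 0.01640) + 0.832 × 0.01640 = 2.274 + 0.01364 = 2.287 mg/L.
DO = C_s − D = 8.31 − 2.287 = 6.023 mg/L.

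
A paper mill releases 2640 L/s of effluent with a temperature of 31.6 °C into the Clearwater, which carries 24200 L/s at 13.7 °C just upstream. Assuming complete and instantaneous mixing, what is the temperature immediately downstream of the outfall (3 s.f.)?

15.5 °C

Flow-weighted mixing: C = (Q_r C_r + Q_w C_w)/(Q_r + Q_w)
= (24200×13.7 + 2640×31.6)/(24200 + 2640) = 415000/26840 = 15.46 °C.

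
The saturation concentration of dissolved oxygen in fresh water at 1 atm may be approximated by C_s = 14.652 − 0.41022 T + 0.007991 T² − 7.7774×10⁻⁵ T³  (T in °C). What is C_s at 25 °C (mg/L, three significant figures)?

C_s ≈ 8.18 mg/L

C_s = 14.652 − 0.41022×25 + 0.007991×25² − 7.7774×10⁻⁵×25³ = 8.176 mg/L.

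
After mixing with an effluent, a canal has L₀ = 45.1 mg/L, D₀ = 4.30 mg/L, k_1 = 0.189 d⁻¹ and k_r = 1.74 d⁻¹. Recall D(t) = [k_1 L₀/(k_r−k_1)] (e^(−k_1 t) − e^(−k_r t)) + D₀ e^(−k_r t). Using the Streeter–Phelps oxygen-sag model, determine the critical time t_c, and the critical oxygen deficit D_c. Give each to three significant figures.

t_c ≈ 0.448 d; D_c ≈ 4.50 mg/L

At the critical point dD/dt = 0, so k_1 L₀ e^(−k_1 t) = k_r D. Substituting D(t) from the Streeter–Phelps equation and solving for t gives
t_c = ln[(k_r/k_1)(1 − D₀(k_r−k_1)/(k_1 L₀))] / (k_r−k_1).
Here k_r−k_1 = 1.551 d⁻¹ and 1 − D₀(k_r−k_1)/(k_1 L₀) = 1 − 4.30×1.551/(0.189×45.1) = 0.2176, so
t_c = ln(9.206 × 0.2176) / 1.551 = 0.6947 / 1.551 = 0.4479 d.
L(t_c) = L₀ e^(−k_1 t_c) = 45.1 × 0.9188 = 41.44 mg/L, and at the critical point k_r D_c = k_1 L, so D_c = (0.189/1.74) × 41.44 = 4.501 mg/L.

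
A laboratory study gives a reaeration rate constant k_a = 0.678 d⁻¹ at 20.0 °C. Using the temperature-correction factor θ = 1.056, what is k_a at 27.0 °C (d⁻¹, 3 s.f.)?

k_a ≈ 0.993 d⁻¹

k_a(T₂) = k_a(T₁) · θ^(T₂−T₁) = 0.678 × 1.056^(27.0−20.0)
= 0.678 × 1.056^7.00 = 0.678 × 1.464 = 0.9928 d⁻¹.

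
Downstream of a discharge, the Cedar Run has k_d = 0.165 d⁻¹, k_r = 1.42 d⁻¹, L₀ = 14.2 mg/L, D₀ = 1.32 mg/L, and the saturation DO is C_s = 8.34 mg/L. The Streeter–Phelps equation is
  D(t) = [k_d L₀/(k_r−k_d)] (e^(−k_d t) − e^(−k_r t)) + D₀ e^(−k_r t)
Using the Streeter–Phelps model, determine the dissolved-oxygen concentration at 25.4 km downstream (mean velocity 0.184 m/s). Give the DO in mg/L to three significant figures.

Travel time t = x/v = 25.4 km / (0.184 m/s) = 25400 m / 0.184 m/s = 138000 s = 1.598 d.
k_d L₀/(k_r−k_d) = 0.165×14.2/(1.42−0.165) = 2.343/1.255 = 1.867 mg/L.
e^(−k_d t) = e^(−0.165×1.598) = 0.7683; e^(−k_r t) = e^(−1.42×1.598) = 0.1034.
D = 1.867 × (0.7683 − 0.1034) + 1.32 × 0.1034 = 1.241 + 0.1365 = 1.378 mg/L.
DO = C_s − D = 8.34 − 1.378 = 6.962 mg/L.

DO ≈ 6.96 mg/L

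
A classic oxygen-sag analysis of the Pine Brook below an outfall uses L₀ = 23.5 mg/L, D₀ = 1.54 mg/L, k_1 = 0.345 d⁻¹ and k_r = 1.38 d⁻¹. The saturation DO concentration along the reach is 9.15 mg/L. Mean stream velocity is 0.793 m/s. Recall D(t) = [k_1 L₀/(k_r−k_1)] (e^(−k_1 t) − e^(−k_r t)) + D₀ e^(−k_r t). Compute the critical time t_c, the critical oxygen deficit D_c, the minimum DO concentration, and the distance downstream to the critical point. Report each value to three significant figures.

t_c = [1/(k_r−k_1)] ln[(k_r/k_1)(1 − D₀(k_r−k_1)/(k_1 L₀))]
= [1/(1.38−0.345)] ln[(1.38/0.345)(1 − 1.54×1.035/(0.345×23.5))]
= (1/1.035) ln[4.000 × 0.8034] = 0.9662 × ln(3.214) = 0.9662 × 1.167 = 1.128 d.
L(t_c) = L₀ e^(−k_1 t_c) = 23.5 × 0.6776 = 15.92 mg/L, and at the critical point k_r D_c = k_1 L, so D_c = (0.345/1.38) × 15.92 = 3.981 mg/L.
Minimum DO = C_s − D_c = 9.15 − 3.981 = 5.169 mg/L.
x_c = v t_c = 0.793 m/s × 1.128 d × 86400 s/d = 77280 m ≈ 77.3 km.

t_c ≈ 1.13 d; D_c ≈ 3.98 mg/L; min DO ≈ 5.17 mg/L; x_c ≈ 77.3 km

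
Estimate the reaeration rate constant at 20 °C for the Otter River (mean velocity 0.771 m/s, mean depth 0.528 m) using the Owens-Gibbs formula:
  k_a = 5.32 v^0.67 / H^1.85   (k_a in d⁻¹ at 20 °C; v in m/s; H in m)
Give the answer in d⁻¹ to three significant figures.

k_a ≈ 14.6 d⁻¹

k_a = 5.32 × 0.771^0.67 / 0.528^1.85 = 5.32 × 0.8401 / 0.3068 = 14.57 d⁻¹.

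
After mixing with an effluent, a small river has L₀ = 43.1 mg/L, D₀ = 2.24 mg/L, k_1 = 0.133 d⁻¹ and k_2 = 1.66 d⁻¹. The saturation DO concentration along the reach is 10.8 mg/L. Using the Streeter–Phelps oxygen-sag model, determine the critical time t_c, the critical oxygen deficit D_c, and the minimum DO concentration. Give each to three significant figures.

At the critical point dD/dt = 0, so k_1 L₀ e^(−k_1 t) = k_2 D. Substituting D(t) from the Streeter–Phelps equation and solving for t gives
t_c = ln[(k_2/k_1)(1 − D₀(k_2−k_1)/(k_1 L₀))] / (k_2−k_1).
Here k_2−k_1 = 1.527 d⁻¹ and 1 − D₀(k_2−k_1)/(k_1 L₀) = 1 − 2.24×1.527/(0.133×43.1) = 0.4033, so
t_c = ln(12.48 × 0.4033) / 1.527 = 1.616 / 1.527 = 1.058 d.
D_c = (k_1/k_2) L₀ e^(−k_1 t_c) = (0.133/1.66) × 43.1 × e^(−0.133×1.058) = 0.08012 × 43.1 × 0.8687 = 3.000 mg/L.
Minimum DO = C_s − D_c = 10.8 − 3.000 = 7.800 mg/L.

t_c ≈ 1.06 d; D_c ≈ 3.00 mg/L; min DO ≈ 7.80 mg/L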